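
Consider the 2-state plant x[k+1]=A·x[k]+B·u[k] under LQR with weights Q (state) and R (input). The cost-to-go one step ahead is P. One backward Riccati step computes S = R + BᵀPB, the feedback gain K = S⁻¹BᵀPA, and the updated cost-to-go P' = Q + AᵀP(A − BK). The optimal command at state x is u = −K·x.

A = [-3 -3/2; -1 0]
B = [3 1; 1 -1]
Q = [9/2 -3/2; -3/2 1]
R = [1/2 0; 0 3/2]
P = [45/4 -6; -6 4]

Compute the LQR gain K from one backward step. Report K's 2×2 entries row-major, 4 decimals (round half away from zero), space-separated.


BᵀP = [27.7500 -14.0000; 17.2500 -10.0000]
S = R + BᵀPB = [1/2 0; 0 3/2] + [69.2500 41.7500; 41.7500 27.2500] = [69.7500 41.7500; 41.7500 28.7500]
BᵀPA = [-69.2500 -41.6250; -41.7500 -25.8750]
K = S⁻¹·BᵀPA = [-0.9452 -0.4440; -0.0796 -0.2552]
A−BK = [-0.0848 0.0872; -0.1344 0.1888]
AᵀP(A−BK) = [0.4726 0.2220; 0.2220 0.2268]
P' = Q + AᵀP(A−BK) = [4.9726 -1.2780; -1.2780 1.2268]
tr(P') = 6.1994

-0.9452 -0.4440 -0.0796 -0.2552


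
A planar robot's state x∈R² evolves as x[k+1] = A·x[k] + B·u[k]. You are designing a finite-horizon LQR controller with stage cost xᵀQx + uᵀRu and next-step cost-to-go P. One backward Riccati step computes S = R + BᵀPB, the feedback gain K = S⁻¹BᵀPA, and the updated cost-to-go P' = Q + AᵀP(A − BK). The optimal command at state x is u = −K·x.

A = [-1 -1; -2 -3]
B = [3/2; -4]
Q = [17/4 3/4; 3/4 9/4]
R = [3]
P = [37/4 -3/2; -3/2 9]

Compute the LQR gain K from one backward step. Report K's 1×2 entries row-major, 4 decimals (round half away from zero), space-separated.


BᵀP = [19.8750 -38.2500]
S = R + BᵀPB = [3] + [182.8125] = [185.8125]
BᵀPA = [56.6250 94.8750]
K = S⁻¹·BᵀPA = [0.3047 0.5106]
A−BK = [-1.4571 -1.7659; -0.7810 -0.9576]
AᵀP(A−BK) = [21.9939 26.8375; 26.8375 32.8073]
P' = Q + AᵀP(A−BK) = [26.2439 27.5875; 27.5875 35.0573]
tr(P') = 61.3012

0.3047 0.5106


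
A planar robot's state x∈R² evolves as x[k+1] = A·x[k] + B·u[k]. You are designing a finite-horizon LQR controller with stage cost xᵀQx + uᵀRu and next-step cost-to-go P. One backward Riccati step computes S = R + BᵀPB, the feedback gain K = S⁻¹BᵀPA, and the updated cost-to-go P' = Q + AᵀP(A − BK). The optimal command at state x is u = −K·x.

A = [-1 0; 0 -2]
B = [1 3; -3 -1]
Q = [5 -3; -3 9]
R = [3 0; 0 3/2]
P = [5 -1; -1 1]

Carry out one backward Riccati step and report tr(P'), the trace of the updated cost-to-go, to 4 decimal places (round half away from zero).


BᵀP = [8.0000 -4.0000; 16.0000 -4.0000]
S = R + BᵀPB = [3 0; 0 3/2] + [20.0000 28.0000; 28.0000 52.0000] = [23.0000 28.0000; 28.0000 53.5000]
BᵀPA = [-8.0000 8.0000; -16.0000 8.0000]
K = S⁻¹·BᵀPA = [0.0448 0.4569; -0.3225 -0.0896]
A−BK = [-0.0773 -0.1881; -0.1881 -0.7189]
AᵀP(A−BK) = [0.1982 0.2217; 0.2217 1.0616]
P' = Q + AᵀP(A−BK) = [5.1982 -2.7783; -2.7783 10.0616]
tr(P') = 15.2598

15.2598


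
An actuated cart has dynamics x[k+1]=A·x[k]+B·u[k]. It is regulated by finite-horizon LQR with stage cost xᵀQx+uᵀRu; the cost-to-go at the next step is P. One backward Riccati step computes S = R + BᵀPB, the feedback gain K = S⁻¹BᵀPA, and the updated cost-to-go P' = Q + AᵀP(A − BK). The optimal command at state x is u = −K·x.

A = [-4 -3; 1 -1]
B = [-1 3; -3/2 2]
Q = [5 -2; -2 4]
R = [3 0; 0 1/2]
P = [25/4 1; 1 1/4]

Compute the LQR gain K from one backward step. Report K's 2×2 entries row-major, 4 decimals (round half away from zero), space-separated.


-0.0030 0.0372 -1.1409 -0.9288

BᵀP = [-7.7500 -1.3750; 20.7500 3.5000]
S = R + BᵀPB = [3 0; 0 1/2] + [9.8125 -26.0000; -26.0000 69.2500] = [12.8125 -26.0000; -26.0000 69.7500]
BᵀPA = [29.6250 24.6250; -79.5000 -65.7500]
K = S⁻¹·BᵀPA = [-0.0030 0.0372; -1.1409 -0.9288]
A−BK = [-0.5803 -0.1764; 3.2773 0.9134]
AᵀP(A−BK) = [1.6371 0.8095; 0.8095 0.5163]
P' = Q + AᵀP(A−BK) = [6.6371 -1.1905; -1.1905 4.5163]
tr(P') = 11.1534


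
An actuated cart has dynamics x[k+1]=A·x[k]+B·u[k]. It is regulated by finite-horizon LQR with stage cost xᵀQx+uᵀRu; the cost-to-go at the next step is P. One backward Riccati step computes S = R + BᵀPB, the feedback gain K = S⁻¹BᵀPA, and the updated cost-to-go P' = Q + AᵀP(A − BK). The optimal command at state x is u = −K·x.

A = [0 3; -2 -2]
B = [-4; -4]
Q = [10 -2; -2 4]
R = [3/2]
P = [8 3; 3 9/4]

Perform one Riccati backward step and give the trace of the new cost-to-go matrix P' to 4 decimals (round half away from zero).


30.2792

BᵀP = [-44.0000 -21.0000]
S = R + BᵀPB = [3/2] + [260.0000] = [261.5000]
BᵀPA = [42.0000 -90.0000]
K = S⁻¹·BᵀPA = [0.1606 -0.3442]
A−BK = [0.6424 1.6233; -1.3576 -3.3767]
AᵀP(A−BK) = [2.2543 5.4551; 5.4551 14.0249]
P' = Q + AᵀP(A−BK) = [12.2543 3.4551; 3.4551 18.0249]
tr(P') = 30.2792


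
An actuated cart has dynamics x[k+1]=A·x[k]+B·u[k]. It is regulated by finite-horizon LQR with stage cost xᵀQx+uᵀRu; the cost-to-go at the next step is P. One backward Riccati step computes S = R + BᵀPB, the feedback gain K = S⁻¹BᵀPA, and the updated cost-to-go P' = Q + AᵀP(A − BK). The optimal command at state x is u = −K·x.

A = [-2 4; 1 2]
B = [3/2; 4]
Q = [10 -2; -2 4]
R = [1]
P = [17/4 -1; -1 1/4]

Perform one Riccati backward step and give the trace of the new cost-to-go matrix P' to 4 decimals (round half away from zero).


49.2988

BᵀP = [2.3750 -0.5000]
S = R + BᵀPB = [1] + [1.5625] = [2.5625]
BᵀPA = [-5.2500 8.5000]
K = S⁻¹·BᵀPA = [-2.0488 3.3171]
A−BK = [1.0732 -0.9756; 9.1951 -11.2683]
AᵀP(A−BK) = [10.4939 -16.0854; -16.0854 24.8049]
P' = Q + AᵀP(A−BK) = [20.4939 -18.0854; -18.0854 28.8049]
tr(P') = 49.2988


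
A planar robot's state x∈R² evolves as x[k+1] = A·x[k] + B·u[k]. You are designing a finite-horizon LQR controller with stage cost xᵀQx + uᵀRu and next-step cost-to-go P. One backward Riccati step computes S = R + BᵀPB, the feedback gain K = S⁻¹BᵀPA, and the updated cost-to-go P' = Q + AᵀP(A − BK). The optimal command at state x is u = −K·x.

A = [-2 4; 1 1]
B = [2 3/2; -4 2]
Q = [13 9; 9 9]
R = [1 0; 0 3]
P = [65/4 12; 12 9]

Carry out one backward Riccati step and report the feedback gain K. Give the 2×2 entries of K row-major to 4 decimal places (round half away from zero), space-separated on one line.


-0.1576 -0.1788 -0.4622 1.4980

BᵀP = [-15.5000 -12.0000; 48.3750 36.0000]
S = R + BᵀPB = [1 0; 0 3] + [17.0000 -47.2500; -47.2500 144.5625] = [18.0000 -47.2500; -47.2500 147.5625]
BᵀPA = [19.0000 -74.0000; -60.7500 229.5000]
K = S⁻¹·BᵀPA = [-0.1576 -0.1788; -0.4622 1.4980]
A−BK = [-0.9916 2.1107; 1.2939 -2.7114]
AᵀP(A−BK) = [0.9185 -2.5981; -2.5981 7.9730]
P' = Q + AᵀP(A−BK) = [13.9185 6.4019; 6.4019 16.9730]
tr(P') = 30.8915


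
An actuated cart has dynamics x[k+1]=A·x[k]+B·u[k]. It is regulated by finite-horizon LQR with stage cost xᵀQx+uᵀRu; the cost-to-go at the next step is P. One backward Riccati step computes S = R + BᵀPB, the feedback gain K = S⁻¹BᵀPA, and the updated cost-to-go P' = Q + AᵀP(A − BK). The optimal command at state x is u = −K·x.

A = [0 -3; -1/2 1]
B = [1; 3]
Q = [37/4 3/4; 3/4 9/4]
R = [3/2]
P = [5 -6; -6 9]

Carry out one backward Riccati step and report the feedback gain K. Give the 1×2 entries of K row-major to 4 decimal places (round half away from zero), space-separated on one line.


-0.2039 1.1650

BᵀP = [-13.0000 21.0000]
S = R + BᵀPB = [3/2] + [50.0000] = [51.5000]
BᵀPA = [-10.5000 60.0000]
K = S⁻¹·BᵀPA = [-0.2039 1.1650]
A−BK = [0.2039 -4.1650; 0.1117 -2.4951]
AᵀP(A−BK) = [0.1092 -1.2670; -1.2670 20.0971]
P' = Q + AᵀP(A−BK) = [9.3592 -0.5170; -0.5170 22.3471]
tr(P') = 31.7063


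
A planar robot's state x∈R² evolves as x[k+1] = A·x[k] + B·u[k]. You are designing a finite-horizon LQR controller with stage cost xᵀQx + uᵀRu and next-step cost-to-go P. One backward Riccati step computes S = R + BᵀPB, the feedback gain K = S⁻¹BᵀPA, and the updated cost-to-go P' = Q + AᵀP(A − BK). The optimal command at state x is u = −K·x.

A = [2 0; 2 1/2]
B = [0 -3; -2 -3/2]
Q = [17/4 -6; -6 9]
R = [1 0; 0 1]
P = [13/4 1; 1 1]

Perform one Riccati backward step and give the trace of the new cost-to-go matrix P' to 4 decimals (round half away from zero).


13.9343

BᵀP = [-2.0000 -2.0000; -11.2500 -4.5000]
S = R + BᵀPB = [1 0; 0 1] + [4.0000 9.0000; 9.0000 40.5000] = [5.0000 9.0000; 9.0000 41.5000]
BᵀPA = [-8.0000 -1.0000; -31.5000 -2.2500]
K = S⁻¹·BᵀPA = [-0.3834 -0.1680; -0.6759 -0.0178]
A−BK = [-0.0277 -0.0534; 0.2194 0.1374]
AᵀP(A−BK) = [0.6423 0.0958; 0.0958 0.0420]
P' = Q + AᵀP(A−BK) = [4.8923 -5.9042; -5.9042 9.0420]
tr(P') = 13.9343


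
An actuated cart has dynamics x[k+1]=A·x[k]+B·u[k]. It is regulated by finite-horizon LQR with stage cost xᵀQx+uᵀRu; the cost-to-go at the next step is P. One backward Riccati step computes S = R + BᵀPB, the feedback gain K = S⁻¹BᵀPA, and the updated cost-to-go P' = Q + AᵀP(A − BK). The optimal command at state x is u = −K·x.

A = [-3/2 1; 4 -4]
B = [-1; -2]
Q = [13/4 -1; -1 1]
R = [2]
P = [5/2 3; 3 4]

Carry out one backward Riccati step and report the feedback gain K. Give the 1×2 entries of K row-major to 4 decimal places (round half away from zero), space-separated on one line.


BᵀP = [-8.5000 -11.0000]
S = R + BᵀPB = [2] + [30.5000] = [32.5000]
BᵀPA = [-31.2500 35.5000]
K = S⁻¹·BᵀPA = [-0.9615 1.0923]
A−BK = [-2.4615 2.0923; 2.0769 -1.8154]
AᵀP(A−BK) = [3.5769 -3.6154; -3.6154 3.7231]
P' = Q + AᵀP(A−BK) = [6.8269 -4.6154; -4.6154 4.7231]
tr(P') = 11.5500

-0.9615 1.0923


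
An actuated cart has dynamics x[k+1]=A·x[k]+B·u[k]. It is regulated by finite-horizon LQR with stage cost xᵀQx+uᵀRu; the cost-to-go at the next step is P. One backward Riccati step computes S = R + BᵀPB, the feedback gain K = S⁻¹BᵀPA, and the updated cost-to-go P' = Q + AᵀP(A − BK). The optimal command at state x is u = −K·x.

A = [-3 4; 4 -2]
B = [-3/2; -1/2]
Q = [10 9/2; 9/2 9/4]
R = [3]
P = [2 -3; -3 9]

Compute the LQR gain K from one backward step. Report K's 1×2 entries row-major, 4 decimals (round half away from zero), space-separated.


0.8571 -1.1429

BᵀP = [-1.5000 0.0000]
S = R + BᵀPB = [3] + [2.2500] = [5.2500]
BᵀPA = [4.5000 -6.0000]
K = S⁻¹·BᵀPA = [0.8571 -1.1429]
A−BK = [-1.7143 2.2857; 4.4286 -2.5714]
AᵀP(A−BK) = [230.1429 -156.8571; -156.8571 109.1429]
P' = Q + AᵀP(A−BK) = [240.1429 -152.3571; -152.3571 111.3929]
tr(P') = 351.5357


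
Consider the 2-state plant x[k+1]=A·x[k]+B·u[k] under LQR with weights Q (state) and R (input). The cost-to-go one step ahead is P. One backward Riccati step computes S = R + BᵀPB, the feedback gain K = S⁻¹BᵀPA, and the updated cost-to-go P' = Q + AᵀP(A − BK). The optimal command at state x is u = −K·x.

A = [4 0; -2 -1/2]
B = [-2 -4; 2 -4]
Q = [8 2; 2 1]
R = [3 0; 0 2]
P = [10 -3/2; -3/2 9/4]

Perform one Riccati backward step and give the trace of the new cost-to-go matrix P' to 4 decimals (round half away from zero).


15.4428

BᵀP = [-23.0000 7.5000; -34.0000 -3.0000]
S = R + BᵀPB = [3 0; 0 2] + [61.0000 62.0000; 62.0000 148.0000] = [64.0000 62.0000; 62.0000 150.0000]
BᵀPA = [-107.0000 -3.7500; -130.0000 1.5000]
K = S⁻¹·BᵀPA = [-1.3881 -0.1139; -0.2929 0.0571]
A−BK = [0.0521 0.0005; -0.3954 -0.0440]
AᵀP(A−BK) = [6.3930 0.4839; 0.4839 0.0498]
P' = Q + AᵀP(A−BK) = [14.3930 2.4839; 2.4839 1.0498]
tr(P') = 15.4428


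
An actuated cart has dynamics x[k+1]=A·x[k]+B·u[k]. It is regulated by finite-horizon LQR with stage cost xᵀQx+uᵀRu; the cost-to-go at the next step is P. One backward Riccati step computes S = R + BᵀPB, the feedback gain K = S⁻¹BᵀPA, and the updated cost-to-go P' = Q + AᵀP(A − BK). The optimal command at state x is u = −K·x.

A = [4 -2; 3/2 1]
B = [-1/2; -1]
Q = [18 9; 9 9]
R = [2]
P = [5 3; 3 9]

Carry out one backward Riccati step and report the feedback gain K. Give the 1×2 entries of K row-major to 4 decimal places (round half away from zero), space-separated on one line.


-2.4754 0.0328

BᵀP = [-5.5000 -10.5000]
S = R + BᵀPB = [2] + [13.2500] = [15.2500]
BᵀPA = [-37.7500 0.5000]
K = S⁻¹·BᵀPA = [-2.4754 0.0328]
A−BK = [2.7623 -1.9836; -0.9754 1.0328]
AᵀP(A−BK) = [42.8033 -22.2623; -22.2623 16.9836]
P' = Q + AᵀP(A−BK) = [60.8033 -13.2623; -13.2623 25.9836]
tr(P') = 86.7869


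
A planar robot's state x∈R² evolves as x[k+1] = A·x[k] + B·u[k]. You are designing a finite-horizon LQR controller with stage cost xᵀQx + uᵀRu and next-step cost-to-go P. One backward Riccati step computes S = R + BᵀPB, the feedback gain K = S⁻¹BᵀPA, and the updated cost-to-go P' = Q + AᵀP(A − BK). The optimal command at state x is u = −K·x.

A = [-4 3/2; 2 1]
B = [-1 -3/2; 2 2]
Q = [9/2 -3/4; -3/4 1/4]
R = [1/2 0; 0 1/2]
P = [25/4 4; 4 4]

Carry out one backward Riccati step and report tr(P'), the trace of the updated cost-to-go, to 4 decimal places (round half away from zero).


BᵀP = [1.7500 4.0000; -1.3750 2.0000]
S = R + BᵀPB = [1/2 0; 0 1/2] + [6.2500 5.3750; 5.3750 6.0625] = [6.7500 5.3750; 5.3750 6.5625]
BᵀPA = [1.0000 6.6250; 9.5000 -0.0625]
K = S⁻¹·BᵀPA = [-2.8884 2.8438; 3.8134 -2.3387]
A−BK = [-1.1684 0.8357; 0.1501 -0.0101]
AᵀP(A−BK) = [18.6613 -14.1258; -14.1258 11.0761]
P' = Q + AᵀP(A−BK) = [23.1613 -14.8758; -14.8758 11.3261]
tr(P') = 34.4873

34.4873


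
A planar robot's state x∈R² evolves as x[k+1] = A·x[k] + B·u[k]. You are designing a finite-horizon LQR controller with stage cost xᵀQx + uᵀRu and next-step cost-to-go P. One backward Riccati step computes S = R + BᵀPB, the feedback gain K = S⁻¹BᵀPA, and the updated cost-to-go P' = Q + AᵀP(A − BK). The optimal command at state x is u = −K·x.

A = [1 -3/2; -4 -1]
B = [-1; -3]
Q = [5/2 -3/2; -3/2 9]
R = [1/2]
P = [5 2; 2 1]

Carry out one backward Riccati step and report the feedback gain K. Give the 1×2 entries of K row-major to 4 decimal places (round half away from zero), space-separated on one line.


BᵀP = [-11.0000 -5.0000]
S = R + BᵀPB = [1/2] + [26.0000] = [26.5000]
BᵀPA = [9.0000 21.5000]
K = S⁻¹·BᵀPA = [0.3396 0.8113]
A−BK = [1.3396 -0.6887; -2.9811 1.4340]
AᵀP(A−BK) = [1.9434 -0.8019; -0.8019 0.8066]
P' = Q + AᵀP(A−BK) = [4.4434 -2.3019; -2.3019 9.8066]
tr(P') = 14.2500

0.3396 0.8113


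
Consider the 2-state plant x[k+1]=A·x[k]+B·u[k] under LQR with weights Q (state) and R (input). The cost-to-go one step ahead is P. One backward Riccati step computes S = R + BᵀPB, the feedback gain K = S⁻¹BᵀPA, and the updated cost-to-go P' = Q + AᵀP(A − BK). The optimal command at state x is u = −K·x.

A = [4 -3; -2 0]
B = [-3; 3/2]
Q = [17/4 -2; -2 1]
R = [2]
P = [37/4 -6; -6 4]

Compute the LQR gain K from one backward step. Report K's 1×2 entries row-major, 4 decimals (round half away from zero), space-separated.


BᵀP = [-36.7500 24.0000]
S = R + BᵀPB = [2] + [146.2500] = [148.2500]
BᵀPA = [-195.0000 110.2500]
K = S⁻¹·BᵀPA = [-1.3153 0.7437]
A−BK = [0.0540 -0.7690; -0.0270 -1.1155]
AᵀP(A−BK) = [3.5076 -1.9831; -1.9831 1.2597]
P' = Q + AᵀP(A−BK) = [7.7576 -3.9831; -3.9831 2.2597]
tr(P') = 10.0173

-1.3153 0.7437


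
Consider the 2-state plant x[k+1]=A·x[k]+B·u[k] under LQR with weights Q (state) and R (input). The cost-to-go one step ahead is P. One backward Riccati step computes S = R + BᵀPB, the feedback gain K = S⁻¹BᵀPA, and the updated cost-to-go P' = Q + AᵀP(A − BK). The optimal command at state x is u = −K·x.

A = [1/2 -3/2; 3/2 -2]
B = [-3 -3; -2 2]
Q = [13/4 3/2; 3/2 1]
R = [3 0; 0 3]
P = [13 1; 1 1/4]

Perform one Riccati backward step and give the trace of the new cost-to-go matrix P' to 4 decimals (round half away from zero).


5.4685

BᵀP = [-41.0000 -3.5000; -37.0000 -2.5000]
S = R + BᵀPB = [3 0; 0 3] + [130.0000 116.0000; 116.0000 106.0000] = [133.0000 116.0000; 116.0000 109.0000]
BᵀPA = [-25.7500 68.5000; -22.2500 60.5000]
K = S⁻¹·BᵀPA = [-0.2169 0.4308; 0.0267 0.0965]
A−BK = [-0.0706 0.0821; 1.0130 -1.3314]
AᵀP(A−BK) = [0.3215 -0.5079; -0.5079 0.8970]
P' = Q + AᵀP(A−BK) = [3.5715 0.9921; 0.9921 1.8970]
tr(P') = 5.4685


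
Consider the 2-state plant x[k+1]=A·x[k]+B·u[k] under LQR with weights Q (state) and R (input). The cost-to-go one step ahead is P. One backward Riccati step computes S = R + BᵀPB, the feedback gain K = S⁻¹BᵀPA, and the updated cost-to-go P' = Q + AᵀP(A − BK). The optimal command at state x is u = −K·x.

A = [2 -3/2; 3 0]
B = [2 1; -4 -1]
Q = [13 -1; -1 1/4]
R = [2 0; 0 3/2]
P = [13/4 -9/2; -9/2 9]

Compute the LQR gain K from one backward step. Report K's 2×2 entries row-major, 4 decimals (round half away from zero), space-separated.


BᵀP = [24.5000 -45.0000; 7.7500 -13.5000]
S = R + BᵀPB = [2 0; 0 3/2] + [229.0000 69.5000; 69.5000 21.2500] = [231.0000 69.5000; 69.5000 22.7500]
BᵀPA = [-86.0000 -36.7500; -25.0000 -11.6250]
K = S⁻¹·BᵀPA = [-0.5153 -0.0662; 0.4753 -0.3088]
A−BK = [2.5553 -1.0588; 1.4141 -0.5735]
AᵀP(A−BK) = [7.5671 -2.9118; -2.9118 1.2904]
P' = Q + AᵀP(A−BK) = [20.5671 -3.9118; -3.9118 1.5404]
tr(P') = 22.1075

-0.5153 -0.0662 0.4753 -0.3088


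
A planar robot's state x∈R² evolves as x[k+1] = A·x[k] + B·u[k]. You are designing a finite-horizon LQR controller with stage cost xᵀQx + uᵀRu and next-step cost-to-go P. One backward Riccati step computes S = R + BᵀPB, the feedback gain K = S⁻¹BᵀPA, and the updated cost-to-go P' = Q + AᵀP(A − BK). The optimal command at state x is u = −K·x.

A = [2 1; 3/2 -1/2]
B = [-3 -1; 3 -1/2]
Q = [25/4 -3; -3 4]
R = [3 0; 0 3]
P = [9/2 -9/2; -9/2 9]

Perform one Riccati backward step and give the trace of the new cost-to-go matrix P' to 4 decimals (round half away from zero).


BᵀP = [-27.0000 40.5000; -2.2500 0.0000]
S = R + BᵀPB = [3 0; 0 3] + [202.5000 6.7500; 6.7500 2.2500] = [205.5000 6.7500; 6.7500 5.2500]
BᵀPA = [6.7500 -47.2500; -4.5000 -2.2500]
K = S⁻¹·BᵀPA = [0.0637 -0.2254; -0.9390 -0.1388]
A−BK = [1.2520 0.1851; 0.8394 0.1067]
AᵀP(A−BK) = [6.5944 0.8966; 0.8966 0.2891]
P' = Q + AᵀP(A−BK) = [12.8444 -2.1034; -2.1034 4.2891]
tr(P') = 17.1335

17.1335


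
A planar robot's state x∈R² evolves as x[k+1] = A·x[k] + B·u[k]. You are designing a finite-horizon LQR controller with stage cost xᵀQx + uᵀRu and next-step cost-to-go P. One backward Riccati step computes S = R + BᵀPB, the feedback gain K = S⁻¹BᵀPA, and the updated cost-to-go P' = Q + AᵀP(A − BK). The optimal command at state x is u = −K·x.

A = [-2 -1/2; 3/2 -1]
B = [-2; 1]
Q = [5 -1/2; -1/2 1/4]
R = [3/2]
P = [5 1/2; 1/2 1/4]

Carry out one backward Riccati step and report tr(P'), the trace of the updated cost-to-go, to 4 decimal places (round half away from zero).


BᵀP = [-9.5000 -0.7500]
S = R + BᵀPB = [3/2] + [18.2500] = [19.7500]
BᵀPA = [17.8750 5.5000]
K = S⁻¹·BᵀPA = [0.9051 0.2785]
A−BK = [-0.1899 0.0570; 0.5949 -1.2785]
AᵀP(A−BK) = [1.3845 0.2722; 0.2722 0.4684]
P' = Q + AᵀP(A−BK) = [6.3845 -0.2278; -0.2278 0.7184]
tr(P') = 7.1028

7.1028


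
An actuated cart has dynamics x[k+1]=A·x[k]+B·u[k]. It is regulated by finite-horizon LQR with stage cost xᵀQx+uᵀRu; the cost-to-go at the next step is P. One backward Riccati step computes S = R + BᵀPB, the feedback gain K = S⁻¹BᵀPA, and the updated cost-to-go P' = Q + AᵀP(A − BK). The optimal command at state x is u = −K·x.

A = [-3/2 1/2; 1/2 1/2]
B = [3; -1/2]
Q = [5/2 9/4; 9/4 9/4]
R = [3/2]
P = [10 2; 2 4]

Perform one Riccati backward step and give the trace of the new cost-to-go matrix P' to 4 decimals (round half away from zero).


BᵀP = [29.0000 4.0000]
S = R + BᵀPB = [3/2] + [85.0000] = [86.5000]
BᵀPA = [-41.5000 16.5000]
K = S⁻¹·BᵀPA = [-0.4798 0.1908]
A−BK = [-0.0607 -0.0723; 0.2601 0.5954]
AᵀP(A−BK) = [0.5896 0.4162; 0.4162 1.3526]
P' = Q + AᵀP(A−BK) = [3.0896 2.6662; 2.6662 3.6026]
tr(P') = 6.6922

6.6922


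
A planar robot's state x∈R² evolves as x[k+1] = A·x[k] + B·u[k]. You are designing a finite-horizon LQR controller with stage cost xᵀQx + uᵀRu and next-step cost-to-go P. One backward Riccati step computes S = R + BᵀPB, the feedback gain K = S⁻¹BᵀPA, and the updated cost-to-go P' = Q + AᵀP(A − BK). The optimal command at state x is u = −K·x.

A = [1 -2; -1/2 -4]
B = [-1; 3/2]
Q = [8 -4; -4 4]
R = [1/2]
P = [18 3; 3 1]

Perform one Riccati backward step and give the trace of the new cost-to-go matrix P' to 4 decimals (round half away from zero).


BᵀP = [-13.5000 -1.5000]
S = R + BᵀPB = [1/2] + [11.2500] = [11.7500]
BᵀPA = [-12.7500 33.0000]
K = S⁻¹·BᵀPA = [-1.0851 2.8085]
A−BK = [-0.0851 0.8085; 1.1277 -8.2128]
AᵀP(A−BK) = [1.4149 -7.1915; -7.1915 43.3191]
P' = Q + AᵀP(A−BK) = [9.4149 -11.1915; -11.1915 47.3191]
tr(P') = 56.7340

56.7340


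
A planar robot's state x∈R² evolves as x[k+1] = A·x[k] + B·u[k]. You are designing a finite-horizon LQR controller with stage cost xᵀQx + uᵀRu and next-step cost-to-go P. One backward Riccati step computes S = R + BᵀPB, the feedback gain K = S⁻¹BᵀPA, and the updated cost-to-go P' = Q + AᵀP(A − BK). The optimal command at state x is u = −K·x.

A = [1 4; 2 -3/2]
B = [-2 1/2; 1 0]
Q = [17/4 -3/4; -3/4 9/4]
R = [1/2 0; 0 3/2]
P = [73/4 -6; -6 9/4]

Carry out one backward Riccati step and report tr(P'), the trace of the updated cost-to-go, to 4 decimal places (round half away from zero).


BᵀP = [-42.5000 14.2500; 9.1250 -3.0000]
S = R + BᵀPB = [1/2 0; 0 3/2] + [99.2500 -21.2500; -21.2500 4.5625] = [99.7500 -21.2500; -21.2500 6.0625]
BᵀPA = [-14.0000 -191.3750; 3.1250 41.0000]
K = S⁻¹·BᵀPA = [-0.1206 -1.8865; 0.0928 0.1504]
A−BK = [0.7124 0.1518; 2.1206 0.3865]
AᵀP(A−BK) = [1.2719 0.3689; 0.3689 1.8660]
P' = Q + AᵀP(A−BK) = [5.5219 -0.3811; -0.3811 4.1160]
tr(P') = 9.6378

9.6378


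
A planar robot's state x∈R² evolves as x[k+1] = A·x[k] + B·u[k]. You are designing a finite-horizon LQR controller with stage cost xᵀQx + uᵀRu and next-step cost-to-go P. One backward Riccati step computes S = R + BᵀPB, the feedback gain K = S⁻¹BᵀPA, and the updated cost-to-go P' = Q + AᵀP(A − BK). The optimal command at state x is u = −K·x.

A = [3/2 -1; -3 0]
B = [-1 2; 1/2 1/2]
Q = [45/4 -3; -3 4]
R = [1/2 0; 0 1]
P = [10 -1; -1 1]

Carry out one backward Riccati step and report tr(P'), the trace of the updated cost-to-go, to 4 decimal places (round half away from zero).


BᵀP = [-10.5000 1.5000; 19.5000 -1.5000]
S = R + BᵀPB = [1/2 0; 0 1] + [11.2500 -20.2500; -20.2500 38.2500] = [11.7500 -20.2500; -20.2500 39.2500]
BᵀPA = [-20.2500 10.5000; 33.7500 -19.5000]
K = S⁻¹·BᵀPA = [-2.1785 0.3374; -0.2641 -0.3227]
A−BK = [-0.1504 -0.0171; -1.7787 -0.0073]
AᵀP(A−BK) = [5.2977 -0.2751; -0.2751 0.1638]
P' = Q + AᵀP(A−BK) = [16.5477 -3.2751; -3.2751 4.1638]
tr(P') = 20.7115

20.7115


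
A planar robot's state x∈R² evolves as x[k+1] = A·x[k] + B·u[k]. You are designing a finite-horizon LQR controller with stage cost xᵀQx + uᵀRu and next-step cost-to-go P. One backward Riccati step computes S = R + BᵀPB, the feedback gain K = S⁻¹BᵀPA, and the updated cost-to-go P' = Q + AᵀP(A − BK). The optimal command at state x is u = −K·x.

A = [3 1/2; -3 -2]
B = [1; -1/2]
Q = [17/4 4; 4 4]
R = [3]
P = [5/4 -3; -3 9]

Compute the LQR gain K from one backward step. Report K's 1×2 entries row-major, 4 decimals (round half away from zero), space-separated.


3.2368 1.7237

BᵀP = [2.7500 -7.5000]
S = R + BᵀPB = [3] + [6.5000] = [9.5000]
BᵀPA = [30.7500 16.3750]
K = S⁻¹·BᵀPA = [3.2368 1.7237]
A−BK = [-0.2368 -1.2237; -1.3816 -1.1382]
AᵀP(A−BK) = [46.7171 25.3717; 25.3717 14.0872]
P' = Q + AᵀP(A−BK) = [50.9671 29.3717; 29.3717 18.0872]
tr(P') = 69.0543


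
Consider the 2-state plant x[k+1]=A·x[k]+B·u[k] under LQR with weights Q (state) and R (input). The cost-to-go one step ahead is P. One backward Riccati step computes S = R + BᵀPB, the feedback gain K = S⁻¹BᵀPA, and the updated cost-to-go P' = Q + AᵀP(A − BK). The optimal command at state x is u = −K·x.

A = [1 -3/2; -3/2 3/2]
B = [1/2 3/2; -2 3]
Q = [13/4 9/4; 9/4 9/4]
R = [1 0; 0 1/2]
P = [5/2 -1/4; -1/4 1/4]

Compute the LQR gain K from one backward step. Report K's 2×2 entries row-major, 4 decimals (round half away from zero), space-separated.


BᵀP = [1.7500 -0.6250; 3.0000 0.3750]
S = R + BᵀPB = [1 0; 0 1/2] + [2.1250 0.7500; 0.7500 5.6250] = [3.1250 0.7500; 0.7500 6.1250]
BᵀPA = [2.6875 -3.5625; 2.4375 -3.9375]
K = S⁻¹·BᵀPA = [0.7876 -1.0156; 0.3015 -0.5185]
A−BK = [0.1539 -0.2145; -0.8293 1.0244]
AᵀP(A−BK) = [0.9608 -1.2568; -1.2568 1.6530]
P' = Q + AᵀP(A−BK) = [4.2108 0.9932; 0.9932 3.9030]
tr(P') = 8.1138

0.7876 -1.0156 0.3015 -0.5185


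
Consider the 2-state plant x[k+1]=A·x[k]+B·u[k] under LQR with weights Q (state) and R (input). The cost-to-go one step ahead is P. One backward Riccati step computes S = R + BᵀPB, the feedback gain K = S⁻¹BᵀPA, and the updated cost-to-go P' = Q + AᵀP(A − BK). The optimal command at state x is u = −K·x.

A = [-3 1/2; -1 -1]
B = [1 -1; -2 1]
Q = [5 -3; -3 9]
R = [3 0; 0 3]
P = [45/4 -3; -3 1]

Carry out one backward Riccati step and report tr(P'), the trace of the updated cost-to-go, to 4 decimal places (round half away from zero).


BᵀP = [17.2500 -5.0000; -14.2500 4.0000]
S = R + BᵀPB = [3 0; 0 3] + [27.2500 -22.2500; -22.2500 18.2500] = [30.2500 -22.2500; -22.2500 21.2500]
BᵀPA = [-46.7500 13.6250; 38.7500 -11.1250]
K = S⁻¹·BᵀPA = [-0.8883 0.2843; 0.8934 -0.2259]
A−BK = [-1.2183 -0.0102; -3.6701 -0.2056]
AᵀP(A−BK) = [8.1015 -1.3325; -1.3325 0.4264]
P' = Q + AᵀP(A−BK) = [13.1015 -4.3325; -4.3325 9.4264]
tr(P') = 22.5279

22.5279


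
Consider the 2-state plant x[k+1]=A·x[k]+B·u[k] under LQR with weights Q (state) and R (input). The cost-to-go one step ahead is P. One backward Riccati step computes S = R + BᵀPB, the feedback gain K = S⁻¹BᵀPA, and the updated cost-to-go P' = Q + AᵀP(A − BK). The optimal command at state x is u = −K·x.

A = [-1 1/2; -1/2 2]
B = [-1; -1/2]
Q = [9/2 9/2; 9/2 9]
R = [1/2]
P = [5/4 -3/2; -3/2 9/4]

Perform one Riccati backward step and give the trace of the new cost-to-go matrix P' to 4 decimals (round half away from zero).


19.6971

BᵀP = [-0.5000 0.3750]
S = R + BᵀPB = [1/2] + [0.3125] = [0.8125]
BᵀPA = [0.3125 0.5000]
K = S⁻¹·BᵀPA = [0.3846 0.6154]
A−BK = [-0.6154 1.1154; -0.3077 2.3077]
AᵀP(A−BK) = [0.1923 0.3077; 0.3077 6.0048]
P' = Q + AᵀP(A−BK) = [4.6923 4.8077; 4.8077 15.0048]
tr(P') = 19.6971


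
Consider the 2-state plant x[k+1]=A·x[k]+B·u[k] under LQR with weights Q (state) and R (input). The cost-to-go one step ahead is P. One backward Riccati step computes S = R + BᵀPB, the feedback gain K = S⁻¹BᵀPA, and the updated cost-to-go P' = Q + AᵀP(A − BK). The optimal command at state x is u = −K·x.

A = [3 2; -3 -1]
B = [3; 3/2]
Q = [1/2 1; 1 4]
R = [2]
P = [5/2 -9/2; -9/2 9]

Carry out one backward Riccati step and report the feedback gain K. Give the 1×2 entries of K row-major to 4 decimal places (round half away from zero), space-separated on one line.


0.5294 0.3529

BᵀP = [0.7500 0.0000]
S = R + BᵀPB = [2] + [2.2500] = [4.2500]
BᵀPA = [2.2500 1.5000]
K = S⁻¹·BᵀPA = [0.5294 0.3529]
A−BK = [1.4118 0.9412; -3.7941 -1.5294]
AᵀP(A−BK) = [183.3088 81.7059; 81.7059 36.4706]
P' = Q + AᵀP(A−BK) = [183.8088 82.7059; 82.7059 40.4706]
tr(P') = 224.2794


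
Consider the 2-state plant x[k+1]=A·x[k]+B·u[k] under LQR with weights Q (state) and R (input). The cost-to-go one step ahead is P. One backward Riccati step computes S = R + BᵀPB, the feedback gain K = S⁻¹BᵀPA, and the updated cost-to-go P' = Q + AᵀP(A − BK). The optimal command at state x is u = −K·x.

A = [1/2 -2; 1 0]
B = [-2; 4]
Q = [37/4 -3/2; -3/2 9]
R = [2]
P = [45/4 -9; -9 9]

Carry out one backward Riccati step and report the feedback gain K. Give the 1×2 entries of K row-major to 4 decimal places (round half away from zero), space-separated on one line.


BᵀP = [-58.5000 54.0000]
S = R + BᵀPB = [2] + [333.0000] = [335.0000]
BᵀPA = [24.7500 117.0000]
K = S⁻¹·BᵀPA = [0.0739 0.3493]
A−BK = [0.6478 -1.3015; 0.7045 -1.3970]
AᵀP(A−BK) = [0.9840 -1.8940; -1.8940 4.1373]
P' = Q + AᵀP(A−BK) = [10.2340 -3.3940; -3.3940 13.1373]
tr(P') = 23.3713

0.0739 0.3493


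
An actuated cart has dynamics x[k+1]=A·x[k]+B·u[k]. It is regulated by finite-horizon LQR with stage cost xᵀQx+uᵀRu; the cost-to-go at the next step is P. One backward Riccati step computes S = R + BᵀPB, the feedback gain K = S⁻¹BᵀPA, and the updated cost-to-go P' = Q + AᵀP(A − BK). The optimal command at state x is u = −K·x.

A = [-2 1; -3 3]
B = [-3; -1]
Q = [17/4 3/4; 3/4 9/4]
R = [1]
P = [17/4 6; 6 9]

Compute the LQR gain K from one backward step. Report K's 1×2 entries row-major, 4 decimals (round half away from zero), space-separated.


BᵀP = [-18.7500 -27.0000]
S = R + BᵀPB = [1] + [83.2500] = [84.2500]
BᵀPA = [118.5000 -99.7500]
K = S⁻¹·BᵀPA = [1.4065 -1.1840]
A−BK = [2.2196 -2.5519; -1.5935 1.8160]
AᵀP(A−BK) = [3.3264 -3.1988; -3.1988 3.1484]
P' = Q + AᵀP(A−BK) = [7.5764 -2.4488; -2.4488 5.3984]
tr(P') = 12.9748

1.4065 -1.1840


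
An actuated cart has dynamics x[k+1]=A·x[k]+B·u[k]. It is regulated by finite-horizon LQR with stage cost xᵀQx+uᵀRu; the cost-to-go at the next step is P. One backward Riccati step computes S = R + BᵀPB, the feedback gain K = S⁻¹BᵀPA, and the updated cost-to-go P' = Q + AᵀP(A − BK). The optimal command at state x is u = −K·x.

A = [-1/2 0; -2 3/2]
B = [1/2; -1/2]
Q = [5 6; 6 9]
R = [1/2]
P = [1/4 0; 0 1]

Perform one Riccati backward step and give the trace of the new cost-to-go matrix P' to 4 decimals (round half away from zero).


18.5385

BᵀP = [0.1250 -0.5000]
S = R + BᵀPB = [1/2] + [0.3125] = [0.8125]
BᵀPA = [0.9375 -0.7500]
K = S⁻¹·BᵀPA = [1.1538 -0.9231]
A−BK = [-1.0769 0.4615; -1.4231 1.0385]
AᵀP(A−BK) = [2.9808 -2.1346; -2.1346 1.5577]
P' = Q + AᵀP(A−BK) = [7.9808 3.8654; 3.8654 10.5577]
tr(P') = 18.5385


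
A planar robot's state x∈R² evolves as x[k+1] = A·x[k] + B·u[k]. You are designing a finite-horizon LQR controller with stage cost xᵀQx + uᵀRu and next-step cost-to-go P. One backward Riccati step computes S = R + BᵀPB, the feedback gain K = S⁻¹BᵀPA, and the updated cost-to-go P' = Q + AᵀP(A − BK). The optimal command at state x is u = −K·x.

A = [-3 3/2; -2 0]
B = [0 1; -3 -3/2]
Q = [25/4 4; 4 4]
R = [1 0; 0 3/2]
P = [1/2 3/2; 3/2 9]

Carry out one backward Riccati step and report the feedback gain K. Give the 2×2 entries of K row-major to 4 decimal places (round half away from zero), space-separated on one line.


0.9099 -0.1587 -0.1975 0.1740

BᵀP = [-4.5000 -27.0000; -1.7500 -12.0000]
S = R + BᵀPB = [1 0; 0 3/2] + [81.0000 36.0000; 36.0000 16.2500] = [82.0000 36.0000; 36.0000 17.7500]
BᵀPA = [67.5000 -6.7500; 29.2500 -2.6250]
K = S⁻¹·BᵀPA = [0.9099 -0.1587; -0.1975 0.1740]
A−BK = [-2.8025 1.3260; 0.4334 -0.2151]
AᵀP(A−BK) = [2.8601 -1.1268; -1.1268 0.5105]
P' = Q + AᵀP(A−BK) = [9.1101 2.8732; 2.8732 4.5105]
tr(P') = 13.6206


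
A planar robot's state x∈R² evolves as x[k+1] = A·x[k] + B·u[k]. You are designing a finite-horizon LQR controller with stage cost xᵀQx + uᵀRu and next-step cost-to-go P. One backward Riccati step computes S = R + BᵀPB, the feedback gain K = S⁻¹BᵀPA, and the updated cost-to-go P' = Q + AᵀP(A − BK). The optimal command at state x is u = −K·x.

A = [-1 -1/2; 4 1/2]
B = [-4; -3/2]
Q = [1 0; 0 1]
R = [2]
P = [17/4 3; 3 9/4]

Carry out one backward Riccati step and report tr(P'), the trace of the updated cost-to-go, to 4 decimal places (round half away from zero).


BᵀP = [-21.5000 -15.3750]
S = R + BᵀPB = [2] + [109.0625] = [111.0625]
BᵀPA = [-40.0000 3.0625]
K = S⁻¹·BᵀPA = [-0.3602 0.0276]
A−BK = [-2.4406 -0.3897; 3.4598 0.5414]
AᵀP(A−BK) = [1.8437 0.2280; 0.2280 0.0406]
P' = Q + AᵀP(A−BK) = [2.8437 0.2280; 0.2280 1.0406]
tr(P') = 3.8843

3.8843


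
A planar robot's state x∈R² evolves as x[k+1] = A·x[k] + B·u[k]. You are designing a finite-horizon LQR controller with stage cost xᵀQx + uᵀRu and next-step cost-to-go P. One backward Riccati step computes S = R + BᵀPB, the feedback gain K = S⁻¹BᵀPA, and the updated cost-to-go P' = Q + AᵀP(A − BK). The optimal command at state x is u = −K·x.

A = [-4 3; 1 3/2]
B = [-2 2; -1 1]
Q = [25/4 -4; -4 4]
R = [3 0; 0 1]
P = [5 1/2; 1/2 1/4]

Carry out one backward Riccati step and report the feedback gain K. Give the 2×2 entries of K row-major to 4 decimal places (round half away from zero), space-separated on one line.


0.4429 -0.3628 -1.3288 1.0883

BᵀP = [-10.5000 -1.2500; 10.5000 1.2500]
S = R + BᵀPB = [3 0; 0 1] + [22.2500 -22.2500; -22.2500 22.2500] = [25.2500 -22.2500; -22.2500 23.2500]
BᵀPA = [40.7500 -33.3750; -40.7500 33.3750]
K = S⁻¹·BᵀPA = [0.4429 -0.3628; -1.3288 1.0883]
A−BK = [-0.4565 0.0978; 2.7717 0.0489]
AᵀP(A−BK) = [4.0516 -1.9932; -1.9932 1.6325]
P' = Q + AᵀP(A−BK) = [10.3016 -5.9932; -5.9932 5.6325]
tr(P') = 15.9341


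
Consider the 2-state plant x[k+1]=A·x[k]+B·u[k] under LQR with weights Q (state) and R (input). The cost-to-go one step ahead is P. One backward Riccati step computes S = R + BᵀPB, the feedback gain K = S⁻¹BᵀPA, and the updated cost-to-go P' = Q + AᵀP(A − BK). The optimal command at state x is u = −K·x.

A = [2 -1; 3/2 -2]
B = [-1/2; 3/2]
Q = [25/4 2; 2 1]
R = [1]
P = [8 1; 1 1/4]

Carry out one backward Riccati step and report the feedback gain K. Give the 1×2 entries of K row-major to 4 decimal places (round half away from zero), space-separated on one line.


-2.5152 1.3333

BᵀP = [-2.5000 -0.1250]
S = R + BᵀPB = [1] + [1.0625] = [2.0625]
BᵀPA = [-5.1875 2.7500]
K = S⁻¹·BᵀPA = [-2.5152 1.3333]
A−BK = [0.7424 -0.3333; 5.2727 -4.0000]
AᵀP(A−BK) = [25.5152 -15.3333; -15.3333 9.3333]
P' = Q + AᵀP(A−BK) = [31.7652 -13.3333; -13.3333 10.3333]
tr(P') = 42.0985


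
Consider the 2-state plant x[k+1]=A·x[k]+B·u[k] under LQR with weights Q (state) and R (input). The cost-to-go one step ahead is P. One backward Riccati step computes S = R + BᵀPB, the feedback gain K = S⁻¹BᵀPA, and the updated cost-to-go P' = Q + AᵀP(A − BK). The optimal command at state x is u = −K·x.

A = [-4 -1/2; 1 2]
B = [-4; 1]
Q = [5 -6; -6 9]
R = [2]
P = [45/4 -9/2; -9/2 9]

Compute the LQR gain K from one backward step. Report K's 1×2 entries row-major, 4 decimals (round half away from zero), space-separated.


BᵀP = [-49.5000 27.0000]
S = R + BᵀPB = [2] + [225.0000] = [227.0000]
BᵀPA = [225.0000 78.7500]
K = S⁻¹·BᵀPA = [0.9912 0.3469]
A−BK = [-0.0352 0.8877; 0.0088 1.6531]
AᵀP(A−BK) = [1.9824 0.6938; 0.6938 20.4928]
P' = Q + AᵀP(A−BK) = [6.9824 -5.3062; -5.3062 29.4928]
tr(P') = 36.4752

0.9912 0.3469


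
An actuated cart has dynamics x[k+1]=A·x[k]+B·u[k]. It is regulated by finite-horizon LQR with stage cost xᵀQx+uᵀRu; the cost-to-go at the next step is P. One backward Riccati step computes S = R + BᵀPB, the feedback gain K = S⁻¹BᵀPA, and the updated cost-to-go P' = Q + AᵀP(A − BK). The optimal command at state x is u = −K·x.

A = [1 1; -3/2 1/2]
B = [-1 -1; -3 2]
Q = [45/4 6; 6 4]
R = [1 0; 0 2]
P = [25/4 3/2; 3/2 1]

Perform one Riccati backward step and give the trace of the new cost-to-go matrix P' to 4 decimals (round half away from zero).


16.9431

BᵀP = [-10.7500 -4.5000; -3.2500 0.5000]
S = R + BᵀPB = [1 0; 0 2] + [24.2500 1.7500; 1.7500 4.2500] = [25.2500 1.7500; 1.7500 6.2500]
BᵀPA = [-4.0000 -13.0000; -4.0000 -3.0000]
K = S⁻¹·BᵀPA = [-0.1163 -0.4911; -0.6074 -0.3425]
A−BK = [0.2763 0.1664; -0.6341 -0.2884]
AᵀP(A−BK) = [1.1050 0.6656; 0.6656 0.5880]
P' = Q + AᵀP(A−BK) = [12.3550 6.6656; 6.6656 4.5880]
tr(P') = 16.9431


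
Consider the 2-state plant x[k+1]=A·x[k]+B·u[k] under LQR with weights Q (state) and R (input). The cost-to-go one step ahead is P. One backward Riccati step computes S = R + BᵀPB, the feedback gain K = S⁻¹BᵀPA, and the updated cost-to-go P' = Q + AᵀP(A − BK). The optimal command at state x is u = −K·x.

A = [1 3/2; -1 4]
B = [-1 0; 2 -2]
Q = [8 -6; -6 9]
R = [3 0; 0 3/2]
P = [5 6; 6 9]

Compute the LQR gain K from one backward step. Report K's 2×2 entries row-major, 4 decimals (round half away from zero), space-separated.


-0.2500 0.1940 0.0000 -2.2759

BᵀP = [7.0000 12.0000; -12.0000 -18.0000]
S = R + BᵀPB = [3 0; 0 3/2] + [17.0000 -24.0000; -24.0000 36.0000] = [20.0000 -24.0000; -24.0000 37.5000]
BᵀPA = [-5.0000 58.5000; 6.0000 -90.0000]
K = S⁻¹·BᵀPA = [-0.2500 0.1940; 0.0000 -2.2759]
A−BK = [0.7500 1.6940; -0.5000 -0.9397]
AᵀP(A−BK) = [0.7500 1.1250; 1.1250 11.0754]
P' = Q + AᵀP(A−BK) = [8.7500 -4.8750; -4.8750 20.0754]
tr(P') = 28.8254


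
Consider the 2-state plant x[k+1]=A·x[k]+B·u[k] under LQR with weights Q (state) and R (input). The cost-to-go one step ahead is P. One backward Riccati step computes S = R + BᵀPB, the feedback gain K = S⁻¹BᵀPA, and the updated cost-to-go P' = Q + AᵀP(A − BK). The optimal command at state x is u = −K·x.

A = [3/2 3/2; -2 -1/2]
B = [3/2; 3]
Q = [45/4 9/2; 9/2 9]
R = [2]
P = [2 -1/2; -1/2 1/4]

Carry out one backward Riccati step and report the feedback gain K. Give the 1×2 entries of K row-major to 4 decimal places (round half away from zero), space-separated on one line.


0.5294 0.5294

BᵀP = [1.5000 0.0000]
S = R + BᵀPB = [2] + [2.2500] = [4.2500]
BᵀPA = [2.2500 2.2500]
K = S⁻¹·BᵀPA = [0.5294 0.5294]
A−BK = [0.7059 0.7059; -3.5882 -2.0882]
AᵀP(A−BK) = [7.3088 5.4338; 5.4338 4.1213]
P' = Q + AᵀP(A−BK) = [18.5588 9.9338; 9.9338 13.1213]
tr(P') = 31.6801


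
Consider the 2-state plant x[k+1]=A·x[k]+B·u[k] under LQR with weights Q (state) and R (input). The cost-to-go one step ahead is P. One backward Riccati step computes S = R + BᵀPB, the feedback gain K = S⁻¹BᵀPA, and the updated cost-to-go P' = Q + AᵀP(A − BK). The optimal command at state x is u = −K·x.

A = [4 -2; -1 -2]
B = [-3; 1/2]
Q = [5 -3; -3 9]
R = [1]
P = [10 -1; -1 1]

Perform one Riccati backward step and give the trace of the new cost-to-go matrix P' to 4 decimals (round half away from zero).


20.9496

BᵀP = [-30.5000 3.5000]
S = R + BᵀPB = [1] + [93.2500] = [94.2500]
BᵀPA = [-125.5000 54.0000]
K = S⁻¹·BᵀPA = [-1.3316 0.5729]
A−BK = [0.0053 -0.2812; -0.3342 -2.2865]
AᵀP(A−BK) = [1.8886 -0.0955; -0.0955 5.0610]
P' = Q + AᵀP(A−BK) = [6.8886 -3.0955; -3.0955 14.0610]
tr(P') = 20.9496


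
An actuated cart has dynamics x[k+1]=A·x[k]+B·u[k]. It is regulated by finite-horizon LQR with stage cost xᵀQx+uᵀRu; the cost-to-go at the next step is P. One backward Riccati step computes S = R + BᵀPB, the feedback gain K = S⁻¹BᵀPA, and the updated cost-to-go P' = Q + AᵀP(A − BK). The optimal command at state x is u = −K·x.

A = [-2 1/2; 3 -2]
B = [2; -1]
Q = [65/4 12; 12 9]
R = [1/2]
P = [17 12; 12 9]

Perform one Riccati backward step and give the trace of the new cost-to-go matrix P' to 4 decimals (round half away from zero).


34.2288

BᵀP = [22.0000 15.0000]
S = R + BᵀPB = [1/2] + [29.0000] = [29.5000]
BᵀPA = [1.0000 -19.0000]
K = S⁻¹·BᵀPA = [0.0339 -0.6441]
A−BK = [-2.0678 1.7881; 3.0339 -2.6441]
AᵀP(A−BK) = [4.9661 -4.3559; -4.3559 4.0127]
P' = Q + AᵀP(A−BK) = [21.2161 7.6441; 7.6441 13.0127]
tr(P') = 34.2288


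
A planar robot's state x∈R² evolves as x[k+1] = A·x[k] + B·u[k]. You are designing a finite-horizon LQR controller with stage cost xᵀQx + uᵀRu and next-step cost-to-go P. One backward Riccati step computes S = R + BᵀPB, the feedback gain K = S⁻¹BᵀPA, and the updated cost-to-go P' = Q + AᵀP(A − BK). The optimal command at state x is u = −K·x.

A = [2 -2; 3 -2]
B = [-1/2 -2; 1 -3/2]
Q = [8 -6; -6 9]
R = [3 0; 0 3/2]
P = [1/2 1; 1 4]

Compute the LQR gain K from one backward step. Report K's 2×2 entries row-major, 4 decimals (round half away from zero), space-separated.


BᵀP = [0.7500 3.5000; -2.5000 -8.0000]
S = R + BᵀPB = [3 0; 0 3/2] + [3.1250 -6.7500; -6.7500 17.0000] = [6.1250 -6.7500; -6.7500 18.5000]
BᵀPA = [12.0000 -8.5000; -29.0000 21.0000]
K = S⁻¹·BᵀPA = [0.3875 -0.2288; -1.4262 1.0517]
A−BK = [-0.6587 -0.0111; 0.4732 -0.1937]
AᵀP(A−BK) = [3.9908 -2.7565; -2.7565 1.9705]
P' = Q + AᵀP(A−BK) = [11.9908 -8.7565; -8.7565 10.9705]
tr(P') = 22.9613

0.3875 -0.2288 -1.4262 1.0517
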